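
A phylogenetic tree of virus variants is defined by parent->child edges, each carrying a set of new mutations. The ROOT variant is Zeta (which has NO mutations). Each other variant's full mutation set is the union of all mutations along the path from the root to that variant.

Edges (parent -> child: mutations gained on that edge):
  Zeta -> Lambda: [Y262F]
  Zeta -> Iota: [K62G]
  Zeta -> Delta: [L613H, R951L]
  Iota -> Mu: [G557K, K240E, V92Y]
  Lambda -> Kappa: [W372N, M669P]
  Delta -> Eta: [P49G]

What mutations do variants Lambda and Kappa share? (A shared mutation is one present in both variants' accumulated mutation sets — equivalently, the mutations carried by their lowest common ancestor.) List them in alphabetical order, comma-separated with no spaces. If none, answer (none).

Accumulating mutations along path to Lambda:
  At Zeta: gained [] -> total []
  At Lambda: gained ['Y262F'] -> total ['Y262F']
Mutations(Lambda) = ['Y262F']
Accumulating mutations along path to Kappa:
  At Zeta: gained [] -> total []
  At Lambda: gained ['Y262F'] -> total ['Y262F']
  At Kappa: gained ['W372N', 'M669P'] -> total ['M669P', 'W372N', 'Y262F']
Mutations(Kappa) = ['M669P', 'W372N', 'Y262F']
Intersection: ['Y262F'] ∩ ['M669P', 'W372N', 'Y262F'] = ['Y262F']

Answer: Y262F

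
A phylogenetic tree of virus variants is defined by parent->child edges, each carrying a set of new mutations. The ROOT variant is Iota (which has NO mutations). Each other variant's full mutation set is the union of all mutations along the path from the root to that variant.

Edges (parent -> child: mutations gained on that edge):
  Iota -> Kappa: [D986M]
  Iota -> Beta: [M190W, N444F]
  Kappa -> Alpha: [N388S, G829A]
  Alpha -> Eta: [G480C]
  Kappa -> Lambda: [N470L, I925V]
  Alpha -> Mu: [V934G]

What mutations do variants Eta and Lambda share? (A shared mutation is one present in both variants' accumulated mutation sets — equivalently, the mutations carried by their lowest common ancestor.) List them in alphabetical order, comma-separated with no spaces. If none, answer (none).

Accumulating mutations along path to Eta:
  At Iota: gained [] -> total []
  At Kappa: gained ['D986M'] -> total ['D986M']
  At Alpha: gained ['N388S', 'G829A'] -> total ['D986M', 'G829A', 'N388S']
  At Eta: gained ['G480C'] -> total ['D986M', 'G480C', 'G829A', 'N388S']
Mutations(Eta) = ['D986M', 'G480C', 'G829A', 'N388S']
Accumulating mutations along path to Lambda:
  At Iota: gained [] -> total []
  At Kappa: gained ['D986M'] -> total ['D986M']
  At Lambda: gained ['N470L', 'I925V'] -> total ['D986M', 'I925V', 'N470L']
Mutations(Lambda) = ['D986M', 'I925V', 'N470L']
Intersection: ['D986M', 'G480C', 'G829A', 'N388S'] ∩ ['D986M', 'I925V', 'N470L'] = ['D986M']

Answer: D986M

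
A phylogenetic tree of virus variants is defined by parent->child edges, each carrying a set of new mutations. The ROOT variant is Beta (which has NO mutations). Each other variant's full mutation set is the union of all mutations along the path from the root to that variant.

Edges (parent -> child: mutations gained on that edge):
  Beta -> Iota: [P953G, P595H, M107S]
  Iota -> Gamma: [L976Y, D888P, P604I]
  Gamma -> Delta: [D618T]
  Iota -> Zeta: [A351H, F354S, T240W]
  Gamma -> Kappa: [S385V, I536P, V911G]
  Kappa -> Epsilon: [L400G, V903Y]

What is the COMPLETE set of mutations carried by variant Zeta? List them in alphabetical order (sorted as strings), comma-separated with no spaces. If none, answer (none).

Answer: A351H,F354S,M107S,P595H,P953G,T240W

Derivation:
At Beta: gained [] -> total []
At Iota: gained ['P953G', 'P595H', 'M107S'] -> total ['M107S', 'P595H', 'P953G']
At Zeta: gained ['A351H', 'F354S', 'T240W'] -> total ['A351H', 'F354S', 'M107S', 'P595H', 'P953G', 'T240W']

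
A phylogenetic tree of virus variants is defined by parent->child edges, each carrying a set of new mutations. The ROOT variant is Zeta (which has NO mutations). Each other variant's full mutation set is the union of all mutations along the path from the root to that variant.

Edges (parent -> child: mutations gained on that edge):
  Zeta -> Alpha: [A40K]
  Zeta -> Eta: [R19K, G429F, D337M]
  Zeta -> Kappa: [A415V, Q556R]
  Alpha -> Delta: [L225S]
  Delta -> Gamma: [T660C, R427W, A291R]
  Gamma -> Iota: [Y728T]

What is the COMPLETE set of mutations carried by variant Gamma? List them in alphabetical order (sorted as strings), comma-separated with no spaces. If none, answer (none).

Answer: A291R,A40K,L225S,R427W,T660C

Derivation:
At Zeta: gained [] -> total []
At Alpha: gained ['A40K'] -> total ['A40K']
At Delta: gained ['L225S'] -> total ['A40K', 'L225S']
At Gamma: gained ['T660C', 'R427W', 'A291R'] -> total ['A291R', 'A40K', 'L225S', 'R427W', 'T660C']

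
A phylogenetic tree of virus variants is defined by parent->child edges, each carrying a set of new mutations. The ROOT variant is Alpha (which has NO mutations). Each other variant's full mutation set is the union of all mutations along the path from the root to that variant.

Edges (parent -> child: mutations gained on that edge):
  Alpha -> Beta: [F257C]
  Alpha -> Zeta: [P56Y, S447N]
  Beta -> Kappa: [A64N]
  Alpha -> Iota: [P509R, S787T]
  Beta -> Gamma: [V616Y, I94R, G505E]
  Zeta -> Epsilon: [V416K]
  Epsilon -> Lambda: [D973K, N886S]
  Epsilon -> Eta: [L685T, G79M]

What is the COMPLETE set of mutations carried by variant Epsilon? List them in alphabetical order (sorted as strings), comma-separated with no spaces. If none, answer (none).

Answer: P56Y,S447N,V416K

Derivation:
At Alpha: gained [] -> total []
At Zeta: gained ['P56Y', 'S447N'] -> total ['P56Y', 'S447N']
At Epsilon: gained ['V416K'] -> total ['P56Y', 'S447N', 'V416K']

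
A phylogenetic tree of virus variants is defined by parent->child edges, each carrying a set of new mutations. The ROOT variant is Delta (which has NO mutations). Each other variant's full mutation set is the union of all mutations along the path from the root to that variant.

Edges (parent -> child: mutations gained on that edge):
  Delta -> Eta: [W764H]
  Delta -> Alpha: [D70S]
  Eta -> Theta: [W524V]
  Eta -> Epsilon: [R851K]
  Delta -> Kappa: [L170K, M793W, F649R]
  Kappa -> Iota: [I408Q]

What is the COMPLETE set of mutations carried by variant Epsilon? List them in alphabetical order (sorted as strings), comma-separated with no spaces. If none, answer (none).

Answer: R851K,W764H

Derivation:
At Delta: gained [] -> total []
At Eta: gained ['W764H'] -> total ['W764H']
At Epsilon: gained ['R851K'] -> total ['R851K', 'W764H']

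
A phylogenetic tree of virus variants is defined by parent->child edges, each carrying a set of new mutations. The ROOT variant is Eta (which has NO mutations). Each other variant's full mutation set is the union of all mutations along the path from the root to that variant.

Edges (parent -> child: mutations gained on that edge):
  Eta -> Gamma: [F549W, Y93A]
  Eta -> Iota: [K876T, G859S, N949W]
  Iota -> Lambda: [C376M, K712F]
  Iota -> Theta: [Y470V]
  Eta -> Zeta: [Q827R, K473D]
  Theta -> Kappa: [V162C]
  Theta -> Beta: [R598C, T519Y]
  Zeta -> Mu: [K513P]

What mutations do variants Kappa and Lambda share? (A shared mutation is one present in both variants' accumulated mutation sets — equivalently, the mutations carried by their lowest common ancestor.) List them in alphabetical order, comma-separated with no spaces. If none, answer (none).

Accumulating mutations along path to Kappa:
  At Eta: gained [] -> total []
  At Iota: gained ['K876T', 'G859S', 'N949W'] -> total ['G859S', 'K876T', 'N949W']
  At Theta: gained ['Y470V'] -> total ['G859S', 'K876T', 'N949W', 'Y470V']
  At Kappa: gained ['V162C'] -> total ['G859S', 'K876T', 'N949W', 'V162C', 'Y470V']
Mutations(Kappa) = ['G859S', 'K876T', 'N949W', 'V162C', 'Y470V']
Accumulating mutations along path to Lambda:
  At Eta: gained [] -> total []
  At Iota: gained ['K876T', 'G859S', 'N949W'] -> total ['G859S', 'K876T', 'N949W']
  At Lambda: gained ['C376M', 'K712F'] -> total ['C376M', 'G859S', 'K712F', 'K876T', 'N949W']
Mutations(Lambda) = ['C376M', 'G859S', 'K712F', 'K876T', 'N949W']
Intersection: ['G859S', 'K876T', 'N949W', 'V162C', 'Y470V'] ∩ ['C376M', 'G859S', 'K712F', 'K876T', 'N949W'] = ['G859S', 'K876T', 'N949W']

Answer: G859S,K876T,N949W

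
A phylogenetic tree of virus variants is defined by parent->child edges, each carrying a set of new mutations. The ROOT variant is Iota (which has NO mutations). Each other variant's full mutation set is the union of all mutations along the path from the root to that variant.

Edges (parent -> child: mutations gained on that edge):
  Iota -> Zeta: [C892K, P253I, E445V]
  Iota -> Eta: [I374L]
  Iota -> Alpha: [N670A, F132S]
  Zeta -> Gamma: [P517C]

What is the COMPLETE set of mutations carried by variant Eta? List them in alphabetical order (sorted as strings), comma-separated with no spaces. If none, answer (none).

At Iota: gained [] -> total []
At Eta: gained ['I374L'] -> total ['I374L']

Answer: I374L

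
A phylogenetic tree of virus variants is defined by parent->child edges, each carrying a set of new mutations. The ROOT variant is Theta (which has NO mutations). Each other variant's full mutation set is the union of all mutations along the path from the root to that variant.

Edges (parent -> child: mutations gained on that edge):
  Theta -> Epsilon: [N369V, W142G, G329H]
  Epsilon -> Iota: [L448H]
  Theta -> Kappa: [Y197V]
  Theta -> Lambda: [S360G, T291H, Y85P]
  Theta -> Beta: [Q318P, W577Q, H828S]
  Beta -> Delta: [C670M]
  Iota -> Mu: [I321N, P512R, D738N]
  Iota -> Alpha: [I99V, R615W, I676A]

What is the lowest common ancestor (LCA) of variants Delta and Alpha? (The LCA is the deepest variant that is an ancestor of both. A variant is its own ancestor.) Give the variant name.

Answer: Theta

Derivation:
Path from root to Delta: Theta -> Beta -> Delta
  ancestors of Delta: {Theta, Beta, Delta}
Path from root to Alpha: Theta -> Epsilon -> Iota -> Alpha
  ancestors of Alpha: {Theta, Epsilon, Iota, Alpha}
Common ancestors: {Theta}
Walk up from Alpha: Alpha (not in ancestors of Delta), Iota (not in ancestors of Delta), Epsilon (not in ancestors of Delta), Theta (in ancestors of Delta)
Deepest common ancestor (LCA) = Theta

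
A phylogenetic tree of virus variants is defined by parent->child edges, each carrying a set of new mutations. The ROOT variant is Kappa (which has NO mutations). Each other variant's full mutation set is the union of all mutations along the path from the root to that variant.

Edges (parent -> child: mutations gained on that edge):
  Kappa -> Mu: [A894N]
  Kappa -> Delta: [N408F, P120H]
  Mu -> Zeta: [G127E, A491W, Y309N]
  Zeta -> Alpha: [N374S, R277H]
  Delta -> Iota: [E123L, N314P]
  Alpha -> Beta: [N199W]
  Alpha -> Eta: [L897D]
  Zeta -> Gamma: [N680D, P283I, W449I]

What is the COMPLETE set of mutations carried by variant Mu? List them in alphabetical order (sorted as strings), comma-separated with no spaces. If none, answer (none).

Answer: A894N

Derivation:
At Kappa: gained [] -> total []
At Mu: gained ['A894N'] -> total ['A894N']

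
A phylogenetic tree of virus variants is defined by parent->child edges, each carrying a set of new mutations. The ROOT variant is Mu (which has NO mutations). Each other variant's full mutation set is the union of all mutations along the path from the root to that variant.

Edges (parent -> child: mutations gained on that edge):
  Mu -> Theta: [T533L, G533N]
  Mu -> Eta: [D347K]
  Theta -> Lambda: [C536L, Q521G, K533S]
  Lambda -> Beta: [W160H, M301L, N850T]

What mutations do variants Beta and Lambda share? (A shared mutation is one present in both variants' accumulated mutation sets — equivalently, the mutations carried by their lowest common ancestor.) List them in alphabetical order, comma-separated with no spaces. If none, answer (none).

Accumulating mutations along path to Beta:
  At Mu: gained [] -> total []
  At Theta: gained ['T533L', 'G533N'] -> total ['G533N', 'T533L']
  At Lambda: gained ['C536L', 'Q521G', 'K533S'] -> total ['C536L', 'G533N', 'K533S', 'Q521G', 'T533L']
  At Beta: gained ['W160H', 'M301L', 'N850T'] -> total ['C536L', 'G533N', 'K533S', 'M301L', 'N850T', 'Q521G', 'T533L', 'W160H']
Mutations(Beta) = ['C536L', 'G533N', 'K533S', 'M301L', 'N850T', 'Q521G', 'T533L', 'W160H']
Accumulating mutations along path to Lambda:
  At Mu: gained [] -> total []
  At Theta: gained ['T533L', 'G533N'] -> total ['G533N', 'T533L']
  At Lambda: gained ['C536L', 'Q521G', 'K533S'] -> total ['C536L', 'G533N', 'K533S', 'Q521G', 'T533L']
Mutations(Lambda) = ['C536L', 'G533N', 'K533S', 'Q521G', 'T533L']
Intersection: ['C536L', 'G533N', 'K533S', 'M301L', 'N850T', 'Q521G', 'T533L', 'W160H'] ∩ ['C536L', 'G533N', 'K533S', 'Q521G', 'T533L'] = ['C536L', 'G533N', 'K533S', 'Q521G', 'T533L']

Answer: C536L,G533N,K533S,Q521G,T533L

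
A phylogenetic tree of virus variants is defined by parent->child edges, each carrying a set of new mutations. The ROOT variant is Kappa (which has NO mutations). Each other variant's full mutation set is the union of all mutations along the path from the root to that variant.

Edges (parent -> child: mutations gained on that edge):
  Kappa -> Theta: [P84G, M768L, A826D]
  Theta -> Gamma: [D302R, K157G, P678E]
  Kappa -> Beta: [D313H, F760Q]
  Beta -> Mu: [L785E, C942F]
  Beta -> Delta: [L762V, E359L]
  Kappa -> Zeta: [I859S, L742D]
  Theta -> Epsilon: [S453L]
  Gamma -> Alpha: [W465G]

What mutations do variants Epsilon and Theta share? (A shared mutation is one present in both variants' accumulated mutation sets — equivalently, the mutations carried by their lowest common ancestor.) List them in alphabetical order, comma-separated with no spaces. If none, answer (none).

Accumulating mutations along path to Epsilon:
  At Kappa: gained [] -> total []
  At Theta: gained ['P84G', 'M768L', 'A826D'] -> total ['A826D', 'M768L', 'P84G']
  At Epsilon: gained ['S453L'] -> total ['A826D', 'M768L', 'P84G', 'S453L']
Mutations(Epsilon) = ['A826D', 'M768L', 'P84G', 'S453L']
Accumulating mutations along path to Theta:
  At Kappa: gained [] -> total []
  At Theta: gained ['P84G', 'M768L', 'A826D'] -> total ['A826D', 'M768L', 'P84G']
Mutations(Theta) = ['A826D', 'M768L', 'P84G']
Intersection: ['A826D', 'M768L', 'P84G', 'S453L'] ∩ ['A826D', 'M768L', 'P84G'] = ['A826D', 'M768L', 'P84G']

Answer: A826D,M768L,P84G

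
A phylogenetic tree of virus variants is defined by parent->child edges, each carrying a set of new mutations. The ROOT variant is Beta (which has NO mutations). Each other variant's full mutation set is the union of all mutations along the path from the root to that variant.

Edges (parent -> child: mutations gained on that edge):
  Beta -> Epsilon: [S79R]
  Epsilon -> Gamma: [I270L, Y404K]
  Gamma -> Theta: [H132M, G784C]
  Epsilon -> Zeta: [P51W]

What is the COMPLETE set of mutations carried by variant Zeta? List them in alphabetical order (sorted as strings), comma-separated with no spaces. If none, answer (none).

At Beta: gained [] -> total []
At Epsilon: gained ['S79R'] -> total ['S79R']
At Zeta: gained ['P51W'] -> total ['P51W', 'S79R']

Answer: P51W,S79R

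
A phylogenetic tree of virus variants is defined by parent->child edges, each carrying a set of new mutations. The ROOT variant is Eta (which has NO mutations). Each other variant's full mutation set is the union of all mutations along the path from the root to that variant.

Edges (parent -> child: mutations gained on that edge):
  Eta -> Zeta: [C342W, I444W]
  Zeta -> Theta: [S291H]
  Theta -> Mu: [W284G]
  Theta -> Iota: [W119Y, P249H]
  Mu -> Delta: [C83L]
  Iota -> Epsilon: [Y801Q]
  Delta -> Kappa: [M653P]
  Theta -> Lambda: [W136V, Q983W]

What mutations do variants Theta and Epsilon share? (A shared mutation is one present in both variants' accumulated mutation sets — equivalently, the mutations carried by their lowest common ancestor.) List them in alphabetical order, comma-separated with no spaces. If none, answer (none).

Answer: C342W,I444W,S291H

Derivation:
Accumulating mutations along path to Theta:
  At Eta: gained [] -> total []
  At Zeta: gained ['C342W', 'I444W'] -> total ['C342W', 'I444W']
  At Theta: gained ['S291H'] -> total ['C342W', 'I444W', 'S291H']
Mutations(Theta) = ['C342W', 'I444W', 'S291H']
Accumulating mutations along path to Epsilon:
  At Eta: gained [] -> total []
  At Zeta: gained ['C342W', 'I444W'] -> total ['C342W', 'I444W']
  At Theta: gained ['S291H'] -> total ['C342W', 'I444W', 'S291H']
  At Iota: gained ['W119Y', 'P249H'] -> total ['C342W', 'I444W', 'P249H', 'S291H', 'W119Y']
  At Epsilon: gained ['Y801Q'] -> total ['C342W', 'I444W', 'P249H', 'S291H', 'W119Y', 'Y801Q']
Mutations(Epsilon) = ['C342W', 'I444W', 'P249H', 'S291H', 'W119Y', 'Y801Q']
Intersection: ['C342W', 'I444W', 'S291H'] ∩ ['C342W', 'I444W', 'P249H', 'S291H', 'W119Y', 'Y801Q'] = ['C342W', 'I444W', 'S291H']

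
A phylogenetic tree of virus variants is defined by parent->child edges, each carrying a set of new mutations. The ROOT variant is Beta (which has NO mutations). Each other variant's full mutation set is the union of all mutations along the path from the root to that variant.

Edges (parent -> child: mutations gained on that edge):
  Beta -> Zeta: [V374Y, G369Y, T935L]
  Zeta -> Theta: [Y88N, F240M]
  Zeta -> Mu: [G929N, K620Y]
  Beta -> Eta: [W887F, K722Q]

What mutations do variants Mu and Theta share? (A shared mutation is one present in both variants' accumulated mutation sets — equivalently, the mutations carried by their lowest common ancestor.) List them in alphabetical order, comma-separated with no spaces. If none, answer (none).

Answer: G369Y,T935L,V374Y

Derivation:
Accumulating mutations along path to Mu:
  At Beta: gained [] -> total []
  At Zeta: gained ['V374Y', 'G369Y', 'T935L'] -> total ['G369Y', 'T935L', 'V374Y']
  At Mu: gained ['G929N', 'K620Y'] -> total ['G369Y', 'G929N', 'K620Y', 'T935L', 'V374Y']
Mutations(Mu) = ['G369Y', 'G929N', 'K620Y', 'T935L', 'V374Y']
Accumulating mutations along path to Theta:
  At Beta: gained [] -> total []
  At Zeta: gained ['V374Y', 'G369Y', 'T935L'] -> total ['G369Y', 'T935L', 'V374Y']
  At Theta: gained ['Y88N', 'F240M'] -> total ['F240M', 'G369Y', 'T935L', 'V374Y', 'Y88N']
Mutations(Theta) = ['F240M', 'G369Y', 'T935L', 'V374Y', 'Y88N']
Intersection: ['G369Y', 'G929N', 'K620Y', 'T935L', 'V374Y'] ∩ ['F240M', 'G369Y', 'T935L', 'V374Y', 'Y88N'] = ['G369Y', 'T935L', 'V374Y']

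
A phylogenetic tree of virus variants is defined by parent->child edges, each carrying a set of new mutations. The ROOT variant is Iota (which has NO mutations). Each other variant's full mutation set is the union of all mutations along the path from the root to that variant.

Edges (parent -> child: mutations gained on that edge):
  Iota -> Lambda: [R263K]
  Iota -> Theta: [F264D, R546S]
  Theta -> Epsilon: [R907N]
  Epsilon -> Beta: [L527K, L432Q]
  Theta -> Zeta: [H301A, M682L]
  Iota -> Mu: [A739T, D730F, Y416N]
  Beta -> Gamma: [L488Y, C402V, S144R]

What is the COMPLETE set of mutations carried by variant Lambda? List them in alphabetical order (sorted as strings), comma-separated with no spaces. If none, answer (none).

At Iota: gained [] -> total []
At Lambda: gained ['R263K'] -> total ['R263K']

Answer: R263K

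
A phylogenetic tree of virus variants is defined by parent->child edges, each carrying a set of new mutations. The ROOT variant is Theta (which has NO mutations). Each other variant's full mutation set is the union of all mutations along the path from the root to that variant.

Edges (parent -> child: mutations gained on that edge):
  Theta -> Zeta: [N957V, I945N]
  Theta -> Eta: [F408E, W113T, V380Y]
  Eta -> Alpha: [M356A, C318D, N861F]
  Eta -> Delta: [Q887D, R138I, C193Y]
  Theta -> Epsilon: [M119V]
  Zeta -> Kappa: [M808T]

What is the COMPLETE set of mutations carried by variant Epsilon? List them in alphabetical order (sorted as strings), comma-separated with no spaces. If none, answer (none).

Answer: M119V

Derivation:
At Theta: gained [] -> total []
At Epsilon: gained ['M119V'] -> total ['M119V']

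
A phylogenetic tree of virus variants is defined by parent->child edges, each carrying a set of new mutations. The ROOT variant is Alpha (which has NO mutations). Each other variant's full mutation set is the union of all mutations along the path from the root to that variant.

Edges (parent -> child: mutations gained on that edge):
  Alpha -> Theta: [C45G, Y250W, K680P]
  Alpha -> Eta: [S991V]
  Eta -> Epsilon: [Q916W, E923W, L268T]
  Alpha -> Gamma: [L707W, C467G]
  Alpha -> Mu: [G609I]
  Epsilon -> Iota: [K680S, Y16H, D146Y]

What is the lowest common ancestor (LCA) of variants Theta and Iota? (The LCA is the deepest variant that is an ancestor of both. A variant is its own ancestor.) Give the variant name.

Path from root to Theta: Alpha -> Theta
  ancestors of Theta: {Alpha, Theta}
Path from root to Iota: Alpha -> Eta -> Epsilon -> Iota
  ancestors of Iota: {Alpha, Eta, Epsilon, Iota}
Common ancestors: {Alpha}
Walk up from Iota: Iota (not in ancestors of Theta), Epsilon (not in ancestors of Theta), Eta (not in ancestors of Theta), Alpha (in ancestors of Theta)
Deepest common ancestor (LCA) = Alpha

Answer: Alpha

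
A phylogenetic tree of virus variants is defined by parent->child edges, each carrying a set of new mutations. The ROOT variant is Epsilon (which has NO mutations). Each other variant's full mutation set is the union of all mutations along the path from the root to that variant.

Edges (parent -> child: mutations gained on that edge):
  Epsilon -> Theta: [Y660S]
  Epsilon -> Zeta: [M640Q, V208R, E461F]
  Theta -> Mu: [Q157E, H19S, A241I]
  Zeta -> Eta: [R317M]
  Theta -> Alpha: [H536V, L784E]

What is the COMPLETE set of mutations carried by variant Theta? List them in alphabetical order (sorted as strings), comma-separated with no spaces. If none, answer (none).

At Epsilon: gained [] -> total []
At Theta: gained ['Y660S'] -> total ['Y660S']

Answer: Y660S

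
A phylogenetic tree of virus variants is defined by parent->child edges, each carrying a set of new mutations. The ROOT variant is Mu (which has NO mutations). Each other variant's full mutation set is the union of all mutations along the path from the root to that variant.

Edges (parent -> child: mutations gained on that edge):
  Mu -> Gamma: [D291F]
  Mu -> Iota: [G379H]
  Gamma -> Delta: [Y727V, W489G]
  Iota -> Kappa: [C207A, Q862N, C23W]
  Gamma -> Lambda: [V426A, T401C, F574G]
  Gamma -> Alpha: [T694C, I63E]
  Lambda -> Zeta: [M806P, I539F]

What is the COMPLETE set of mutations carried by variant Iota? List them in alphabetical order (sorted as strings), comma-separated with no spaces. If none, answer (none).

At Mu: gained [] -> total []
At Iota: gained ['G379H'] -> total ['G379H']

Answer: G379H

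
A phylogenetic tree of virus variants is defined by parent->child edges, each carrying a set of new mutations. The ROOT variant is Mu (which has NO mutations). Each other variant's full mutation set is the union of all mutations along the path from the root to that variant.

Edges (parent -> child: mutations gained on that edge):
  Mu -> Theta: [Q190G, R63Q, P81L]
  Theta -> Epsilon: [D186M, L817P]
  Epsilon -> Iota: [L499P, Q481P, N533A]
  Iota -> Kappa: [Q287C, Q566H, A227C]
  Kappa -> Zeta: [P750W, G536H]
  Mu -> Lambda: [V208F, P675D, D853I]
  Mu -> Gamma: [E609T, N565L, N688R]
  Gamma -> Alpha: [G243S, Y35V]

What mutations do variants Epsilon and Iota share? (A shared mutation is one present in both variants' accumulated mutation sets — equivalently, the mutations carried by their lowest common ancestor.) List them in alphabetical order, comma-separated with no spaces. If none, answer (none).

Accumulating mutations along path to Epsilon:
  At Mu: gained [] -> total []
  At Theta: gained ['Q190G', 'R63Q', 'P81L'] -> total ['P81L', 'Q190G', 'R63Q']
  At Epsilon: gained ['D186M', 'L817P'] -> total ['D186M', 'L817P', 'P81L', 'Q190G', 'R63Q']
Mutations(Epsilon) = ['D186M', 'L817P', 'P81L', 'Q190G', 'R63Q']
Accumulating mutations along path to Iota:
  At Mu: gained [] -> total []
  At Theta: gained ['Q190G', 'R63Q', 'P81L'] -> total ['P81L', 'Q190G', 'R63Q']
  At Epsilon: gained ['D186M', 'L817P'] -> total ['D186M', 'L817P', 'P81L', 'Q190G', 'R63Q']
  At Iota: gained ['L499P', 'Q481P', 'N533A'] -> total ['D186M', 'L499P', 'L817P', 'N533A', 'P81L', 'Q190G', 'Q481P', 'R63Q']
Mutations(Iota) = ['D186M', 'L499P', 'L817P', 'N533A', 'P81L', 'Q190G', 'Q481P', 'R63Q']
Intersection: ['D186M', 'L817P', 'P81L', 'Q190G', 'R63Q'] ∩ ['D186M', 'L499P', 'L817P', 'N533A', 'P81L', 'Q190G', 'Q481P', 'R63Q'] = ['D186M', 'L817P', 'P81L', 'Q190G', 'R63Q']

Answer: D186M,L817P,P81L,Q190G,R63Q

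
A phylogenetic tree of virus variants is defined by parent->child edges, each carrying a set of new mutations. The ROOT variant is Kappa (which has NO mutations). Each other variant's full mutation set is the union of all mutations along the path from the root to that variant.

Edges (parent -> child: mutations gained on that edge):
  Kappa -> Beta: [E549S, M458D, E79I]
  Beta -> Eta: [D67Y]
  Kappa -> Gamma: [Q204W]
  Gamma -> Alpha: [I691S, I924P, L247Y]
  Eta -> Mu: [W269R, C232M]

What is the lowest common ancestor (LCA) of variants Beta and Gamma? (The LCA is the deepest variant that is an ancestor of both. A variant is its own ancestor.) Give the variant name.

Answer: Kappa

Derivation:
Path from root to Beta: Kappa -> Beta
  ancestors of Beta: {Kappa, Beta}
Path from root to Gamma: Kappa -> Gamma
  ancestors of Gamma: {Kappa, Gamma}
Common ancestors: {Kappa}
Walk up from Gamma: Gamma (not in ancestors of Beta), Kappa (in ancestors of Beta)
Deepest common ancestor (LCA) = Kappa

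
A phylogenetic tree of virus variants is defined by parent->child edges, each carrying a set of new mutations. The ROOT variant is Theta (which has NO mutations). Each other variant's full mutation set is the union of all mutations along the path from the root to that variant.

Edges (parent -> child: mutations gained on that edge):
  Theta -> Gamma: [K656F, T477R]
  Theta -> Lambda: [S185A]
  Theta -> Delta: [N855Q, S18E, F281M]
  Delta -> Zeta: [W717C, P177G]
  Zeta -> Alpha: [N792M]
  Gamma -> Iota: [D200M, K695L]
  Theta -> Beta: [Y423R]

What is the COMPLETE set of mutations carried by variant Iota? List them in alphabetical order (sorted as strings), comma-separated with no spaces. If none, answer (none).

Answer: D200M,K656F,K695L,T477R

Derivation:
At Theta: gained [] -> total []
At Gamma: gained ['K656F', 'T477R'] -> total ['K656F', 'T477R']
At Iota: gained ['D200M', 'K695L'] -> total ['D200M', 'K656F', 'K695L', 'T477R']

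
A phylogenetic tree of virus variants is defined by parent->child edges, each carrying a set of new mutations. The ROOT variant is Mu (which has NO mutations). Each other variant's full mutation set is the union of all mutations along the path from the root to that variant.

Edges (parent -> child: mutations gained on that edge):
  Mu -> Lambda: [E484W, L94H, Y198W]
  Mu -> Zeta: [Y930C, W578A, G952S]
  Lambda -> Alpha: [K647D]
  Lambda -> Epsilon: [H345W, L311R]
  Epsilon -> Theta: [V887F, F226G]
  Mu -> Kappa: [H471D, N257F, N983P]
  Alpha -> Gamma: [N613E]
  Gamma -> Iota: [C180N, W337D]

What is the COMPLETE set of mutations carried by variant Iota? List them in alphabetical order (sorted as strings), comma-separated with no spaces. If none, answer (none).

At Mu: gained [] -> total []
At Lambda: gained ['E484W', 'L94H', 'Y198W'] -> total ['E484W', 'L94H', 'Y198W']
At Alpha: gained ['K647D'] -> total ['E484W', 'K647D', 'L94H', 'Y198W']
At Gamma: gained ['N613E'] -> total ['E484W', 'K647D', 'L94H', 'N613E', 'Y198W']
At Iota: gained ['C180N', 'W337D'] -> total ['C180N', 'E484W', 'K647D', 'L94H', 'N613E', 'W337D', 'Y198W']

Answer: C180N,E484W,K647D,L94H,N613E,W337D,Y198W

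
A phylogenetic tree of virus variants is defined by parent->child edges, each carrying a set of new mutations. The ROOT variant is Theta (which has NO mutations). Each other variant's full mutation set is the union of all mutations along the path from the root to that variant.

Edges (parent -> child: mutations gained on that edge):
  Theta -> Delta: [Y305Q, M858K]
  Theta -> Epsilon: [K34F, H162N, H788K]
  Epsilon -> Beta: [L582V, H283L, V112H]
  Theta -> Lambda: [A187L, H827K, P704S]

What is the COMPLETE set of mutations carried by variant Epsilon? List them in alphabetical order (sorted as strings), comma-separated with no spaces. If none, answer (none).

Answer: H162N,H788K,K34F

Derivation:
At Theta: gained [] -> total []
At Epsilon: gained ['K34F', 'H162N', 'H788K'] -> total ['H162N', 'H788K', 'K34F']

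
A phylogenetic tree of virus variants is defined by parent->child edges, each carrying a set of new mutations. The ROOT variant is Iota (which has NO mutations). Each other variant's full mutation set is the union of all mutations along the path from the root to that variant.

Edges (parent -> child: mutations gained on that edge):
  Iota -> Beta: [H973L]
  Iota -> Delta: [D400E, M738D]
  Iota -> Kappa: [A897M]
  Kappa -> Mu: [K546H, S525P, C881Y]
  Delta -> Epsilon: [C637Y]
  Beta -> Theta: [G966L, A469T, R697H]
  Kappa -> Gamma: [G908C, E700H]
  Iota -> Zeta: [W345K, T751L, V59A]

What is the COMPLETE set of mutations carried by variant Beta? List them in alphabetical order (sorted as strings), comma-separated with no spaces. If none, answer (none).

At Iota: gained [] -> total []
At Beta: gained ['H973L'] -> total ['H973L']

Answer: H973L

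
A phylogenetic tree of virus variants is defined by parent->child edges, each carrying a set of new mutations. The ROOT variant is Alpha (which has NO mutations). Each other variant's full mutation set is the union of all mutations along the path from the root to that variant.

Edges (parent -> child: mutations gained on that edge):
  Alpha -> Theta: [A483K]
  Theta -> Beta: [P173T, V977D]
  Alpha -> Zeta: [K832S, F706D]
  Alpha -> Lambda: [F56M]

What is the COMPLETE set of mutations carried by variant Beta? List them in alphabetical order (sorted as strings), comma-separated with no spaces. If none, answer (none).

At Alpha: gained [] -> total []
At Theta: gained ['A483K'] -> total ['A483K']
At Beta: gained ['P173T', 'V977D'] -> total ['A483K', 'P173T', 'V977D']

Answer: A483K,P173T,V977D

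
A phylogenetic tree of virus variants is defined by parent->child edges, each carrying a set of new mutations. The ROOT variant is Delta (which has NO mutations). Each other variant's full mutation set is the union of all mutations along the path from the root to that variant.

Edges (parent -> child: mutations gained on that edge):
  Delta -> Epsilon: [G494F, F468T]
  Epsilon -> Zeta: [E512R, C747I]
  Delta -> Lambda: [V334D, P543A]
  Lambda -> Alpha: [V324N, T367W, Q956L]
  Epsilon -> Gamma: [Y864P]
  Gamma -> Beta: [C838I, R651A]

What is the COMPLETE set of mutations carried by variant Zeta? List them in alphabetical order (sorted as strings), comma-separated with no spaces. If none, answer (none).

Answer: C747I,E512R,F468T,G494F

Derivation:
At Delta: gained [] -> total []
At Epsilon: gained ['G494F', 'F468T'] -> total ['F468T', 'G494F']
At Zeta: gained ['E512R', 'C747I'] -> total ['C747I', 'E512R', 'F468T', 'G494F']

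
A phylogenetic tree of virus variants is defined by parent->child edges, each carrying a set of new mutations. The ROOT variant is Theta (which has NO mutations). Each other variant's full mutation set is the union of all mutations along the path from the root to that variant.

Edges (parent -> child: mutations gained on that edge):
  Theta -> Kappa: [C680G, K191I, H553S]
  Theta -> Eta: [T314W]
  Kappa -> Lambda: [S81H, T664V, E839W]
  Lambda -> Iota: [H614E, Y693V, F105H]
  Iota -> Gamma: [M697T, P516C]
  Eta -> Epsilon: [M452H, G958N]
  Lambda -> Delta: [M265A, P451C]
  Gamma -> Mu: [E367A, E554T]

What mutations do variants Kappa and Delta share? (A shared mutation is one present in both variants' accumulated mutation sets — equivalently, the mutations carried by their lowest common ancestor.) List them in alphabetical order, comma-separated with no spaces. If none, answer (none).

Answer: C680G,H553S,K191I

Derivation:
Accumulating mutations along path to Kappa:
  At Theta: gained [] -> total []
  At Kappa: gained ['C680G', 'K191I', 'H553S'] -> total ['C680G', 'H553S', 'K191I']
Mutations(Kappa) = ['C680G', 'H553S', 'K191I']
Accumulating mutations along path to Delta:
  At Theta: gained [] -> total []
  At Kappa: gained ['C680G', 'K191I', 'H553S'] -> total ['C680G', 'H553S', 'K191I']
  At Lambda: gained ['S81H', 'T664V', 'E839W'] -> total ['C680G', 'E839W', 'H553S', 'K191I', 'S81H', 'T664V']
  At Delta: gained ['M265A', 'P451C'] -> total ['C680G', 'E839W', 'H553S', 'K191I', 'M265A', 'P451C', 'S81H', 'T664V']
Mutations(Delta) = ['C680G', 'E839W', 'H553S', 'K191I', 'M265A', 'P451C', 'S81H', 'T664V']
Intersection: ['C680G', 'H553S', 'K191I'] ∩ ['C680G', 'E839W', 'H553S', 'K191I', 'M265A', 'P451C', 'S81H', 'T664V'] = ['C680G', 'H553S', 'K191I']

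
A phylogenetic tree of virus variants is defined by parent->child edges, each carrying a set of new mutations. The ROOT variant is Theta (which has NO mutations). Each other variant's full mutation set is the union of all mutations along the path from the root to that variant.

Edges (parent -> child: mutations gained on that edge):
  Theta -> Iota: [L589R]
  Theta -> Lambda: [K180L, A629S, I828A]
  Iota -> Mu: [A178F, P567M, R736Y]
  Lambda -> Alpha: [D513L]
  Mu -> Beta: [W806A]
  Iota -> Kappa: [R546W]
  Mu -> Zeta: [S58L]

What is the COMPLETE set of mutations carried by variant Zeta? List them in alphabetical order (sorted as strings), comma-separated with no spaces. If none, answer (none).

Answer: A178F,L589R,P567M,R736Y,S58L

Derivation:
At Theta: gained [] -> total []
At Iota: gained ['L589R'] -> total ['L589R']
At Mu: gained ['A178F', 'P567M', 'R736Y'] -> total ['A178F', 'L589R', 'P567M', 'R736Y']
At Zeta: gained ['S58L'] -> total ['A178F', 'L589R', 'P567M', 'R736Y', 'S58L']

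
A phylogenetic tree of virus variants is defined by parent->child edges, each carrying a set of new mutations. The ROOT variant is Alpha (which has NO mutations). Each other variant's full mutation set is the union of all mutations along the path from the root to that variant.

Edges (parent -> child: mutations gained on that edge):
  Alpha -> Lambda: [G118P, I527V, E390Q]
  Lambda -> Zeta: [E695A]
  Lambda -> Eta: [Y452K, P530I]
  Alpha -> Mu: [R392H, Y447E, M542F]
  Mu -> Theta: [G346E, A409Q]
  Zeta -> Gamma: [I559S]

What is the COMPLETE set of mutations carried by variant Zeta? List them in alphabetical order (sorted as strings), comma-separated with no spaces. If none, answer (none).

At Alpha: gained [] -> total []
At Lambda: gained ['G118P', 'I527V', 'E390Q'] -> total ['E390Q', 'G118P', 'I527V']
At Zeta: gained ['E695A'] -> total ['E390Q', 'E695A', 'G118P', 'I527V']

Answer: E390Q,E695A,G118P,I527V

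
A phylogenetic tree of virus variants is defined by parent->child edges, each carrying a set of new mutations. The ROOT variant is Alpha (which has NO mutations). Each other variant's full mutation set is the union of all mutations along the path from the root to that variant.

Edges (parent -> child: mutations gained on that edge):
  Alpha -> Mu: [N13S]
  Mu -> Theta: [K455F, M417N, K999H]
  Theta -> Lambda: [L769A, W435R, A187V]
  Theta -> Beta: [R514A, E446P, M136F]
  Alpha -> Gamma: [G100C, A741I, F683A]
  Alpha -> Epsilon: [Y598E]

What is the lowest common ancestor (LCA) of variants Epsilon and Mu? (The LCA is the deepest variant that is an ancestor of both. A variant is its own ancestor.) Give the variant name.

Path from root to Epsilon: Alpha -> Epsilon
  ancestors of Epsilon: {Alpha, Epsilon}
Path from root to Mu: Alpha -> Mu
  ancestors of Mu: {Alpha, Mu}
Common ancestors: {Alpha}
Walk up from Mu: Mu (not in ancestors of Epsilon), Alpha (in ancestors of Epsilon)
Deepest common ancestor (LCA) = Alpha

Answer: Alpha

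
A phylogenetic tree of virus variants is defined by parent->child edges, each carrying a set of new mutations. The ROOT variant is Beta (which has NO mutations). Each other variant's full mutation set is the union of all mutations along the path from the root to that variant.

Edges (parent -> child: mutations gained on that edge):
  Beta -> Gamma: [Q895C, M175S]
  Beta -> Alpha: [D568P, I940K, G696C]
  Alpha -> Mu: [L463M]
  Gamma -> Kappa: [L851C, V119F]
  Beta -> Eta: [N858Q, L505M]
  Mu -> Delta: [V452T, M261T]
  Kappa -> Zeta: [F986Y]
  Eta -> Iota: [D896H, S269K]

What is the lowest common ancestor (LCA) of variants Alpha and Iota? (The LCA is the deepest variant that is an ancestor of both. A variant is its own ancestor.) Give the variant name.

Path from root to Alpha: Beta -> Alpha
  ancestors of Alpha: {Beta, Alpha}
Path from root to Iota: Beta -> Eta -> Iota
  ancestors of Iota: {Beta, Eta, Iota}
Common ancestors: {Beta}
Walk up from Iota: Iota (not in ancestors of Alpha), Eta (not in ancestors of Alpha), Beta (in ancestors of Alpha)
Deepest common ancestor (LCA) = Beta

Answer: Beta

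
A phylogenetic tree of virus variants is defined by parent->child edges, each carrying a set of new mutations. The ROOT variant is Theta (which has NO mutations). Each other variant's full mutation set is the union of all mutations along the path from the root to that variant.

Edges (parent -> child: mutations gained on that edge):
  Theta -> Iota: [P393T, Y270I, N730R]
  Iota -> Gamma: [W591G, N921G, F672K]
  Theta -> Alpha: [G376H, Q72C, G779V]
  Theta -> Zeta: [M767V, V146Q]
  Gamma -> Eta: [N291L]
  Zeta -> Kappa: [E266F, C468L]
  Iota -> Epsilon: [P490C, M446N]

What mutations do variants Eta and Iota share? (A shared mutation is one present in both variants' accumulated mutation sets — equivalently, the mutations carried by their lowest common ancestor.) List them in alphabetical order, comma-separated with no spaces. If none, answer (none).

Accumulating mutations along path to Eta:
  At Theta: gained [] -> total []
  At Iota: gained ['P393T', 'Y270I', 'N730R'] -> total ['N730R', 'P393T', 'Y270I']
  At Gamma: gained ['W591G', 'N921G', 'F672K'] -> total ['F672K', 'N730R', 'N921G', 'P393T', 'W591G', 'Y270I']
  At Eta: gained ['N291L'] -> total ['F672K', 'N291L', 'N730R', 'N921G', 'P393T', 'W591G', 'Y270I']
Mutations(Eta) = ['F672K', 'N291L', 'N730R', 'N921G', 'P393T', 'W591G', 'Y270I']
Accumulating mutations along path to Iota:
  At Theta: gained [] -> total []
  At Iota: gained ['P393T', 'Y270I', 'N730R'] -> total ['N730R', 'P393T', 'Y270I']
Mutations(Iota) = ['N730R', 'P393T', 'Y270I']
Intersection: ['F672K', 'N291L', 'N730R', 'N921G', 'P393T', 'W591G', 'Y270I'] ∩ ['N730R', 'P393T', 'Y270I'] = ['N730R', 'P393T', 'Y270I']

Answer: N730R,P393T,Y270I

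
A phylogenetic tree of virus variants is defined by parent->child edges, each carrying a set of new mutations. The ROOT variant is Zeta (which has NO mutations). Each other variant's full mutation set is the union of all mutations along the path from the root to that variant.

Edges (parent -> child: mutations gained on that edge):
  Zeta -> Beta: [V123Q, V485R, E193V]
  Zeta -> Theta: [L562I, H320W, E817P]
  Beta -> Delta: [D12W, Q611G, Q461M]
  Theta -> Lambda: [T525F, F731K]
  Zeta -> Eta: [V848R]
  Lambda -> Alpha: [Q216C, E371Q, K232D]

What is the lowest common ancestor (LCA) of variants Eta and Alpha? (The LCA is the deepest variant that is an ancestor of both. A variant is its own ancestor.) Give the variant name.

Path from root to Eta: Zeta -> Eta
  ancestors of Eta: {Zeta, Eta}
Path from root to Alpha: Zeta -> Theta -> Lambda -> Alpha
  ancestors of Alpha: {Zeta, Theta, Lambda, Alpha}
Common ancestors: {Zeta}
Walk up from Alpha: Alpha (not in ancestors of Eta), Lambda (not in ancestors of Eta), Theta (not in ancestors of Eta), Zeta (in ancestors of Eta)
Deepest common ancestor (LCA) = Zeta

Answer: Zeta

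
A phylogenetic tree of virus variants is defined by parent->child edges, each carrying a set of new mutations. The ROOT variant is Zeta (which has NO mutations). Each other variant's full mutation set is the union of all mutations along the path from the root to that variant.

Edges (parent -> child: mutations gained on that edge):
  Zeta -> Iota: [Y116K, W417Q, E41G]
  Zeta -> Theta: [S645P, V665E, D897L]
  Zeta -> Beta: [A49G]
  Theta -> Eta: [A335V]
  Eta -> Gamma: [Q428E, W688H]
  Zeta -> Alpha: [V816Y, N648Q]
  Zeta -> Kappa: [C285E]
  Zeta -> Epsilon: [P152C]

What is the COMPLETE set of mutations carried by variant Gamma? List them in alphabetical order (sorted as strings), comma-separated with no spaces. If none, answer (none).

Answer: A335V,D897L,Q428E,S645P,V665E,W688H

Derivation:
At Zeta: gained [] -> total []
At Theta: gained ['S645P', 'V665E', 'D897L'] -> total ['D897L', 'S645P', 'V665E']
At Eta: gained ['A335V'] -> total ['A335V', 'D897L', 'S645P', 'V665E']
At Gamma: gained ['Q428E', 'W688H'] -> total ['A335V', 'D897L', 'Q428E', 'S645P', 'V665E', 'W688H']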